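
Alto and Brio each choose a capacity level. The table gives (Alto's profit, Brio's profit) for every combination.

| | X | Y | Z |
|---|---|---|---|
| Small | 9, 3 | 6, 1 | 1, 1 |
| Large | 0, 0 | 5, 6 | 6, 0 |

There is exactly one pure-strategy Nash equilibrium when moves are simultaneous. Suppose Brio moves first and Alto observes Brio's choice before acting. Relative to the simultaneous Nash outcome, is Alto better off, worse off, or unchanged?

Backward induction with Brio moving first.
- X → Alto plays Small (best of 9, 0); Brio gets 3.
- Y → Alto plays Small (best of 6, 5); Brio gets 1.
- Z → Alto plays Large (best of 1, 6); Brio gets 0.
Among 3, 1, 0, the best is 3 at X. Subgame-perfect outcome: (Small, X) with payoffs (9, 3).
For the simultaneous game, intersect best replies.
Alto's best replies: X→Small; Y→Small; Z→Large.
Brio's best replies: Small→X; Large→Y.
Only (Small, X) has each player best-responding; Nash payoffs (9, 3).
Alto earns 9 sequentially versus 9 at the Nash outcome: unchanged.

unchanged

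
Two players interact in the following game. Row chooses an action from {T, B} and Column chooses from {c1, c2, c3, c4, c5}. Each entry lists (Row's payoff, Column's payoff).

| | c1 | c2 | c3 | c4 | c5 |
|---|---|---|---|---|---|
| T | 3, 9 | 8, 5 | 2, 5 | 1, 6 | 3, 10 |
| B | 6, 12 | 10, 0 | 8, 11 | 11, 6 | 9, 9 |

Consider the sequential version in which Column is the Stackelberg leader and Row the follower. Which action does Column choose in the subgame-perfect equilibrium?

c1

Row best-responds to each possible Column move:
- c1 → Row plays B (best of 3, 6); Column gets 12.
- c2 → Row plays B (best of 8, 10); Column gets 0.
- c3 → Row plays B (best of 2, 8); Column gets 11.
- c4 → Row plays B (best of 1, 11); Column gets 6.
- c5 → Row plays B (best of 3, 9); Column gets 9.
Maximizing over 12, 0, 11, 6, 9, Column chooses c1. Subgame-perfect outcome: (B, c1) with payoffs (6, 12).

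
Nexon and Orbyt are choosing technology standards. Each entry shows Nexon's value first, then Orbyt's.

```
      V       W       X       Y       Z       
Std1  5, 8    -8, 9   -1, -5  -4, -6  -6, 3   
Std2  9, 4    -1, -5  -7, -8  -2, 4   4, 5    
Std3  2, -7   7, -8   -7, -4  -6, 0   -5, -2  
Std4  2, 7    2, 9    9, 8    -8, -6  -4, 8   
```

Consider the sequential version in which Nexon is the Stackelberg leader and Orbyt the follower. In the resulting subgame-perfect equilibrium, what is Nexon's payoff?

4

Orbyt best-responds to each possible Nexon move:
- Std1: BR = W, leader payoff -8.
- Std2: BR = Z, leader payoff 4.
- Std3: BR = Y, leader payoff -6.
- Std4: BR = W, leader payoff 2.
Among -8, 4, -6, 2, the best is 4 at Std2. Subgame-perfect outcome: (Std2, Z) with payoffs (4, 5).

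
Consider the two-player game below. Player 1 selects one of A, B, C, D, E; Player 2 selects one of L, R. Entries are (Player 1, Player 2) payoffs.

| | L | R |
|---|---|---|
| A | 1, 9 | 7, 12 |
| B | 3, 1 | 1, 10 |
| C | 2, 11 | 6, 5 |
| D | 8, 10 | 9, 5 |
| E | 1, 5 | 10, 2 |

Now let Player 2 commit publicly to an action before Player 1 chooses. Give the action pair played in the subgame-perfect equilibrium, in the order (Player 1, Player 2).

Player 1 best-responds to each possible Player 2 move:
- L: BR = D, leader payoff 10.
- R: BR = E, leader payoff 2.
Maximizing over 10, 2, Player 2 chooses L. Subgame-perfect outcome: (D, L) with payoffs (8, 10).

(D, L)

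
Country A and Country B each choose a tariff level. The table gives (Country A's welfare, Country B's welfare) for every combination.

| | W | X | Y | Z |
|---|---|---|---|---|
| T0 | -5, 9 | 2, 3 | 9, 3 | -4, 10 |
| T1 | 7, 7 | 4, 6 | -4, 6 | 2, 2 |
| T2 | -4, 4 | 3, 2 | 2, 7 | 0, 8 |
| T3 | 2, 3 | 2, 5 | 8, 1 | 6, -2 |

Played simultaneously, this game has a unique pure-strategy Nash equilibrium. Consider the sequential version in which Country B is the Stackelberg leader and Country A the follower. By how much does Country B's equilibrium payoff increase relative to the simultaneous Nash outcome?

0

Country A best-responds to each possible Country B move:
- W: Country A compares -5, 7, -4, 2 and picks T1; Country B would get 7.
- X: Country A compares 2, 4, 3, 2 and picks T1; Country B would get 6.
- Y: Country A compares 9, -4, 2, 8 and picks T0; Country B would get 3.
- Z: Country A compares -4, 2, 0, 6 and picks T3; Country B would get -2.
Among 7, 6, 3, -2, the best is 7 at W. Subgame-perfect outcome: (T1, W) with payoffs (7, 7).
Now find the simultaneous Nash equilibrium.
Country A's best replies: W→T1; X→T1; Y→T0; Z→T3.
Country B's best replies: T0→Z; T1→W; T2→Z; T3→X.
The unique mutual best reply is (T1, W), giving (7, 7).
Country B's commitment gain: 7 − 7 = 0.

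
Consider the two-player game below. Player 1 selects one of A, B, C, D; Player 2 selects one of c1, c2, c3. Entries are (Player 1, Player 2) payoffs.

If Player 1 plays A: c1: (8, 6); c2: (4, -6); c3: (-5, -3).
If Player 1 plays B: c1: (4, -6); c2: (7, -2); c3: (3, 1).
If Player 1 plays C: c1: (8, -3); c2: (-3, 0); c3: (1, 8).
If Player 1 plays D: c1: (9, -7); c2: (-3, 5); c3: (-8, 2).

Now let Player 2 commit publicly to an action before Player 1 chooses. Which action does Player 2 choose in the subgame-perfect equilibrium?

Backward induction with Player 2 moving first.
- c1 → Player 1 plays D (best of 8, 4, 8, 9); Player 2 gets -7.
- c2 → Player 1 plays B (best of 4, 7, -3, -3); Player 2 gets -2.
- c3 → Player 1 plays B (best of -5, 3, 1, -8); Player 2 gets 1.
Maximizing over -7, -2, 1, Player 2 chooses c3. Subgame-perfect outcome: (B, c3) with payoffs (3, 1).

c3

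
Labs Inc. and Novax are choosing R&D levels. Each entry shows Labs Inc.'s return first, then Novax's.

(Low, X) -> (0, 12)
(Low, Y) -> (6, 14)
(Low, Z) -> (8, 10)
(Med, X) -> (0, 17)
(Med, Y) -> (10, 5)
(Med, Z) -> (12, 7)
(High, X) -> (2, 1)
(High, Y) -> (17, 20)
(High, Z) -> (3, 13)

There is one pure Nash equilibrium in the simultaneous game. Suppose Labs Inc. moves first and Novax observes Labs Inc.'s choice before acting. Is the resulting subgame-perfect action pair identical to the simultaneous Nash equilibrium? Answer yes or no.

yes

Backward induction with Labs Inc. moving first.
- Low → Novax plays Y (best of 12, 14, 10); Labs Inc. gets 6.
- Med → Novax plays X (best of 17, 5, 7); Labs Inc. gets 0.
- High → Novax plays Y (best of 1, 20, 13); Labs Inc. gets 17.
Maximizing over 6, 0, 17, Labs Inc. chooses High. Subgame-perfect outcome: (High, Y) with payoffs (17, 20).
Now find the simultaneous Nash equilibrium.
Labs Inc.'s best replies: X→High; Y→High; Z→Med.
Novax's best replies: Low→Y; Med→X; High→Y.
The unique mutual best reply is (High, Y), giving (17, 20).
Sequential outcome (High, Y) coincides with the Nash profile (High, Y).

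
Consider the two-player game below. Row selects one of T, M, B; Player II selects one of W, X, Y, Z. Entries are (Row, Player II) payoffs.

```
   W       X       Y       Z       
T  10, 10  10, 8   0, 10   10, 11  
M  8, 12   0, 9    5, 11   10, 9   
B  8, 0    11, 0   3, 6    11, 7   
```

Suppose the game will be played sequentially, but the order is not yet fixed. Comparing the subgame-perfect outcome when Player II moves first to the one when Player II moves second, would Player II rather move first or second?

first

If Row leads: Player II's best replies are T→Z, M→W, B→Z; Row's induced payoffs 10, 8, 11; outcome (B, Z), payoffs (11, 7).
If Player II leads: Row's best replies are W→T, X→B, Y→M, Z→B; Player II's induced payoffs 10, 0, 11, 7; outcome (M, Y), payoffs (5, 11).
Player II gets 11 moving first and 7 moving second, so Player II prefers to move first.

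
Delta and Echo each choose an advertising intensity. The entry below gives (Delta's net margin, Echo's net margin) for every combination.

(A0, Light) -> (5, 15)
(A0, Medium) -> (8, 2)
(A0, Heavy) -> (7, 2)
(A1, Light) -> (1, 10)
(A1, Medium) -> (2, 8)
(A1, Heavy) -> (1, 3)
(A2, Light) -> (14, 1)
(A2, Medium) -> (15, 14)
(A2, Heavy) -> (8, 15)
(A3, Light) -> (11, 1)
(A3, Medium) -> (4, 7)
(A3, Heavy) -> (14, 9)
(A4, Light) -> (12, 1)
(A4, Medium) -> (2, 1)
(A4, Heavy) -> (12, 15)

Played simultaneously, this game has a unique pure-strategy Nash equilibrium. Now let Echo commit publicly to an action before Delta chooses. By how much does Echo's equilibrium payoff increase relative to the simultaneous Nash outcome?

5

Delta best-responds to each possible Echo move:
- Light: BR = A2, leader payoff 1.
- Medium: BR = A2, leader payoff 14.
- Heavy: BR = A3, leader payoff 9.
Echo's induced payoffs are 1, 14, 9, so Echo commits to Medium. Subgame-perfect outcome: (A2, Medium) with payoffs (15, 14).
Under simultaneous play:
Delta's best replies: Light→A2; Medium→A2; Heavy→A3.
Echo's best replies: A0→Light; A1→Light; A2→Heavy; A3→Heavy; A4→Heavy.
Only (A3, Heavy) has each player best-responding; Nash payoffs (14, 9).
Echo's commitment gain: 14 − 9 = 5.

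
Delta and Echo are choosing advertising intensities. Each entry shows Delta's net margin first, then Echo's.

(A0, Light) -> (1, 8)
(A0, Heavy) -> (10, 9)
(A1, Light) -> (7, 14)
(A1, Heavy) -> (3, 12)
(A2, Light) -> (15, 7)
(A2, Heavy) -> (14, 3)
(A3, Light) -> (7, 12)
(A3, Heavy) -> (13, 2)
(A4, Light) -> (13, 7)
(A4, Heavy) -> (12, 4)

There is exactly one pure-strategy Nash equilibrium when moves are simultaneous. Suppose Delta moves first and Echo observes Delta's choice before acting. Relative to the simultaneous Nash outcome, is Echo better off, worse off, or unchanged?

Backward induction with Delta moving first.
- A0 → Echo plays Heavy (best of 8, 9); Delta gets 10.
- A1 → Echo plays Light (best of 14, 12); Delta gets 7.
- A2 → Echo plays Light (best of 7, 3); Delta gets 15.
- A3 → Echo plays Light (best of 12, 2); Delta gets 7.
- A4 → Echo plays Light (best of 7, 4); Delta gets 13.
Among 10, 7, 15, 7, 13, the best is 15 at A2. Subgame-perfect outcome: (A2, Light) with payoffs (15, 7).
Now find the simultaneous Nash equilibrium.
Delta's best replies: Light→A2; Heavy→A2.
Echo's best replies: A0→Heavy; A1→Light; A2→Light; A3→Light; A4→Light.
Only (A2, Light) has each player best-responding; Nash payoffs (15, 7).
Echo earns 7 sequentially versus 7 at the Nash outcome: unchanged.

unchanged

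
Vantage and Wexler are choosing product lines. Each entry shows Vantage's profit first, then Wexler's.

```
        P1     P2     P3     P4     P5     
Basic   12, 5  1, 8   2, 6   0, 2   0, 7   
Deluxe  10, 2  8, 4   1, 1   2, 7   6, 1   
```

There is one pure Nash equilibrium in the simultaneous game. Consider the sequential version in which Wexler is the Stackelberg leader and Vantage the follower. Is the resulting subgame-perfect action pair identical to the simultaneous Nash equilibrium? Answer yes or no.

yes

Solve by backward induction (Wexler leads).
- P1: BR = Basic, leader payoff 5.
- P2: BR = Deluxe, leader payoff 4.
- P3: BR = Basic, leader payoff 6.
- P4: BR = Deluxe, leader payoff 7.
- P5: BR = Deluxe, leader payoff 1.
Wexler's induced payoffs are 5, 4, 6, 7, 1, so Wexler commits to P4. Subgame-perfect outcome: (Deluxe, P4) with payoffs (2, 7).
Now find the simultaneous Nash equilibrium.
Vantage's best replies: P1→Basic; P2→Deluxe; P3→Basic; P4→Deluxe; P5→Deluxe.
Wexler's best replies: Basic→P2; Deluxe→P4.
The unique mutual best reply is (Deluxe, P4), giving (2, 7).
Sequential outcome (Deluxe, P4) coincides with the Nash profile (Deluxe, P4).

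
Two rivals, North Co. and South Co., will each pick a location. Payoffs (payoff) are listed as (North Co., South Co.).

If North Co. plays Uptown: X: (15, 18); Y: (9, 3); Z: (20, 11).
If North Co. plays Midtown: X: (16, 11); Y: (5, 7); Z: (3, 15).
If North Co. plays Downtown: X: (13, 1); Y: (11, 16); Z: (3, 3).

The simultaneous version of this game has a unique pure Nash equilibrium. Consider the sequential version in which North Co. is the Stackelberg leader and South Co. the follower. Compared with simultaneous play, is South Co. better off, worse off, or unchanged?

South Co. best-responds to each possible North Co. move:
- Uptown: BR = X, leader payoff 15.
- Midtown: BR = Z, leader payoff 3.
- Downtown: BR = Y, leader payoff 11.
Among 15, 3, 11, the best is 15 at Uptown. Subgame-perfect outcome: (Uptown, X) with payoffs (15, 18).
Under simultaneous play:
North Co.'s best replies: X→Midtown; Y→Downtown; Z→Uptown.
South Co.'s best replies: Uptown→X; Midtown→Z; Downtown→Y.
The unique mutual best reply is (Downtown, Y), giving (11, 16).
South Co. earns 18 sequentially versus 16 at the Nash outcome: better off.

better off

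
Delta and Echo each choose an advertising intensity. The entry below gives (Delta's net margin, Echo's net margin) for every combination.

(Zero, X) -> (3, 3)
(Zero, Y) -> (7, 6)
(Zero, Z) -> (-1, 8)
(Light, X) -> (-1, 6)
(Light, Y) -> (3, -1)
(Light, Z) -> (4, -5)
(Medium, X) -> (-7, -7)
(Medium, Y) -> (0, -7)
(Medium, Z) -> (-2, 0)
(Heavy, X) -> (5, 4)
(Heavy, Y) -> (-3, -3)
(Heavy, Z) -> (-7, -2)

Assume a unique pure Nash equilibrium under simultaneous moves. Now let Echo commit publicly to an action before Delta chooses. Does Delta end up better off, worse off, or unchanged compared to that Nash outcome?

better off

Work backward from Delta's decision.
- X: BR = Heavy, leader payoff 4.
- Y: BR = Zero, leader payoff 6.
- Z: BR = Light, leader payoff -5.
Maximizing over 4, 6, -5, Echo chooses Y. Subgame-perfect outcome: (Zero, Y) with payoffs (7, 6).
For the simultaneous game, intersect best replies.
Delta's best replies: X→Heavy; Y→Zero; Z→Light.
Echo's best replies: Zero→Z; Light→X; Medium→Z; Heavy→X.
The unique mutual best reply is (Heavy, X), giving (5, 4).
Delta earns 7 sequentially versus 5 at the Nash outcome: better off.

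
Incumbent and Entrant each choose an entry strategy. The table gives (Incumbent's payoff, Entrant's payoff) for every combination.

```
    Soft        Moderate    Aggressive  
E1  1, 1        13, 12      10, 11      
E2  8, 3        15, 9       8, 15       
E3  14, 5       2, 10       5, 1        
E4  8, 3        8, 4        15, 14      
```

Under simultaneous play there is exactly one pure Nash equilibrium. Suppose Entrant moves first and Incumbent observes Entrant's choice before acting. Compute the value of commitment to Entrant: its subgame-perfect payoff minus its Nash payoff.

Solve by backward induction (Entrant leads).
- Soft: BR = E3, leader payoff 5.
- Moderate: BR = E2, leader payoff 9.
- Aggressive: BR = E4, leader payoff 14.
Among 5, 9, 14, the best is 14 at Aggressive. Subgame-perfect outcome: (E4, Aggressive) with payoffs (15, 14).
Now find the simultaneous Nash equilibrium.
Incumbent's best replies: Soft→E3; Moderate→E2; Aggressive→E4.
Entrant's best replies: E1→Moderate; E2→Aggressive; E3→Moderate; E4→Aggressive.
The unique mutual best reply is (E4, Aggressive), giving (15, 14).
Entrant's commitment gain: 14 − 14 = 0.

0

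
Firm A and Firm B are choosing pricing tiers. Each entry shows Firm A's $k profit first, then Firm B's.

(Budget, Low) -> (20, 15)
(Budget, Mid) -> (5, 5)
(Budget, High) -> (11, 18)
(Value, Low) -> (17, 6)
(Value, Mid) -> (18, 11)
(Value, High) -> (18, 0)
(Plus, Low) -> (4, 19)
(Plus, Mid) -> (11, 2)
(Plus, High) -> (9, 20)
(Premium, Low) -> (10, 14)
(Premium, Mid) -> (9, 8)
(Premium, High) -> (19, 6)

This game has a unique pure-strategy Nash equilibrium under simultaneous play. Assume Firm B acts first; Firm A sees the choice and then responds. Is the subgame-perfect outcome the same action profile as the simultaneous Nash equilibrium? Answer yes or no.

no

Backward induction with Firm B moving first.
- Low: Firm A compares 20, 17, 4, 10 and picks Budget; Firm B would get 15.
- Mid: Firm A compares 5, 18, 11, 9 and picks Value; Firm B would get 11.
- High: Firm A compares 11, 18, 9, 19 and picks Premium; Firm B would get 6.
Maximizing over 15, 11, 6, Firm B chooses Low. Subgame-perfect outcome: (Budget, Low) with payoffs (20, 15).
Under simultaneous play:
Firm A's best replies: Low→Budget; Mid→Value; High→Premium.
Firm B's best replies: Budget→High; Value→Mid; Plus→High; Premium→Low.
Only (Value, Mid) has each player best-responding; Nash payoffs (18, 11).
Sequential outcome (Budget, Low) differs from the Nash profile (Value, Mid).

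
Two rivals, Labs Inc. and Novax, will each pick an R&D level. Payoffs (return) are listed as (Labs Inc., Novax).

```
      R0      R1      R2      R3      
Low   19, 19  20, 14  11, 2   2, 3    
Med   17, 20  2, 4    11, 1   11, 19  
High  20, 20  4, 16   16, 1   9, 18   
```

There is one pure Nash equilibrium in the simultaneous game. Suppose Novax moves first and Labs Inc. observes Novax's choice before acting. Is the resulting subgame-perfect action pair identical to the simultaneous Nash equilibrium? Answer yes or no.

Backward induction with Novax moving first.
- R0: Labs Inc. compares 19, 17, 20 and picks High; Novax would get 20.
- R1: Labs Inc. compares 20, 2, 4 and picks Low; Novax would get 14.
- R2: Labs Inc. compares 11, 11, 16 and picks High; Novax would get 1.
- R3: Labs Inc. compares 2, 11, 9 and picks Med; Novax would get 19.
Among 20, 14, 1, 19, the best is 20 at R0. Subgame-perfect outcome: (High, R0) with payoffs (20, 20).
Now find the simultaneous Nash equilibrium.
Labs Inc.'s best replies: R0→High; R1→Low; R2→High; R3→Med.
Novax's best replies: Low→R0; Med→R0; High→R0.
Only (High, R0) has each player best-responding; Nash payoffs (20, 20).
Sequential outcome (High, R0) coincides with the Nash profile (High, R0).

yes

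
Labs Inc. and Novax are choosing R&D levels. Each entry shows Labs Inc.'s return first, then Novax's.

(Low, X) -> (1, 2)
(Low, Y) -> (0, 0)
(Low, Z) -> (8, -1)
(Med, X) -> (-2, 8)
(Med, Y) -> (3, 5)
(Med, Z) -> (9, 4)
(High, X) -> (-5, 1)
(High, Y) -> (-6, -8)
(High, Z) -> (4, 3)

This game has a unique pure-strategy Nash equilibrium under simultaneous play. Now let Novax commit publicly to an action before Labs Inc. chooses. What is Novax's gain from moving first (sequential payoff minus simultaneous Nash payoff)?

3

Backward induction with Novax moving first.
- X → Labs Inc. plays Low (best of 1, -2, -5); Novax gets 2.
- Y → Labs Inc. plays Med (best of 0, 3, -6); Novax gets 5.
- Z → Labs Inc. plays Med (best of 8, 9, 4); Novax gets 4.
Maximizing over 2, 5, 4, Novax chooses Y. Subgame-perfect outcome: (Med, Y) with payoffs (3, 5).
Now find the simultaneous Nash equilibrium.
Labs Inc.'s best replies: X→Low; Y→Med; Z→Med.
Novax's best replies: Low→X; Med→X; High→Z.
Only (Low, X) has each player best-responding; Nash payoffs (1, 2).
Novax's commitment gain: 5 − 2 = 3.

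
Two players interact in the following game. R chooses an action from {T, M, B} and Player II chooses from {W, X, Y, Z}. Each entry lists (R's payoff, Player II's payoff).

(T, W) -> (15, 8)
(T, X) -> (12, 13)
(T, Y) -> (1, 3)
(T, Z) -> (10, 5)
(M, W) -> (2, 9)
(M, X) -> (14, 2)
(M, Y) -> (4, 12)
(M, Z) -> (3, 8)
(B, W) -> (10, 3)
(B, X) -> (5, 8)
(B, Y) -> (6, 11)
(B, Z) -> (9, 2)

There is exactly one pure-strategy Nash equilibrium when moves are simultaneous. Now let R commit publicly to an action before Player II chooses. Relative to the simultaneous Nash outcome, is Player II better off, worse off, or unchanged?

better off

Solve by backward induction (R leads).
- T: Player II compares 8, 13, 3, 5 and picks X; R would get 12.
- M: Player II compares 9, 2, 12, 8 and picks Y; R would get 4.
- B: Player II compares 3, 8, 11, 2 and picks Y; R would get 6.
Maximizing over 12, 4, 6, R chooses T. Subgame-perfect outcome: (T, X) with payoffs (12, 13).
For the simultaneous game, intersect best replies.
R's best replies: W→T; X→M; Y→B; Z→T.
Player II's best replies: T→X; M→Y; B→Y.
The unique mutual best reply is (B, Y), giving (6, 11).
Player II earns 13 sequentially versus 11 at the Nash outcome: better off.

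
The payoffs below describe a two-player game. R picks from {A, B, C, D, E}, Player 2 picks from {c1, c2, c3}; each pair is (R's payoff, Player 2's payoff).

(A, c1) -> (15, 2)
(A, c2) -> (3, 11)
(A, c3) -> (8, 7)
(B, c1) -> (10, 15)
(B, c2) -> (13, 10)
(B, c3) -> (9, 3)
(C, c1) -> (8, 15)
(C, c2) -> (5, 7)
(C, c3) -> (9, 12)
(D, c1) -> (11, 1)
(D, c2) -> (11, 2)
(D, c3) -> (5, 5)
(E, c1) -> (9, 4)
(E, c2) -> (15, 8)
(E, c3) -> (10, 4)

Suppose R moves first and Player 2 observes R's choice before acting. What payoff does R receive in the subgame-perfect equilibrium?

Player 2 best-responds to each possible R move:
- A: Player 2 compares 2, 11, 7 and picks c2; R would get 3.
- B: Player 2 compares 15, 10, 3 and picks c1; R would get 10.
- C: Player 2 compares 15, 7, 12 and picks c1; R would get 8.
- D: Player 2 compares 1, 2, 5 and picks c3; R would get 5.
- E: Player 2 compares 4, 8, 4 and picks c2; R would get 15.
R's induced payoffs are 3, 10, 8, 5, 15, so R commits to E. Subgame-perfect outcome: (E, c2) with payoffs (15, 8).

15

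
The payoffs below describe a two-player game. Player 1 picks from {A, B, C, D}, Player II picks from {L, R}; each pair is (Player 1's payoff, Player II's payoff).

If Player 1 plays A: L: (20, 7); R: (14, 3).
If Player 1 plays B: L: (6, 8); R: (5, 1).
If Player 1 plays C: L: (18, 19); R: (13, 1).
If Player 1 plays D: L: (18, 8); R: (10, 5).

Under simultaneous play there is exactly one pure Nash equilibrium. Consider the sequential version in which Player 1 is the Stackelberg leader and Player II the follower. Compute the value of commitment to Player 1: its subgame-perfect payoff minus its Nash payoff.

Backward induction with Player 1 moving first.
- A: Player II compares 7, 3 and picks L; Player 1 would get 20.
- B: Player II compares 8, 1 and picks L; Player 1 would get 6.
- C: Player II compares 19, 1 and picks L; Player 1 would get 18.
- D: Player II compares 8, 5 and picks L; Player 1 would get 18.
Maximizing over 20, 6, 18, 18, Player 1 chooses A. Subgame-perfect outcome: (A, L) with payoffs (20, 7).
Now find the simultaneous Nash equilibrium.
Player 1's best replies: L→A; R→A.
Player II's best replies: A→L; B→L; C→L; D→L.
The unique mutual best reply is (A, L), giving (20, 7).
Player 1's commitment gain: 20 − 20 = 0.

0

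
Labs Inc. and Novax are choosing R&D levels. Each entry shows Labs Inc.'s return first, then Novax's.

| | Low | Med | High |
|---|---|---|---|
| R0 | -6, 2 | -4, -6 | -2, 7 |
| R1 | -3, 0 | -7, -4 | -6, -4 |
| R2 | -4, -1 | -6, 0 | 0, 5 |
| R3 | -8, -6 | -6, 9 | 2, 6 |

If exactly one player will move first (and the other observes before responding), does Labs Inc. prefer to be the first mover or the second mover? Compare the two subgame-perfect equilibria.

second

If Labs Inc. leads: Novax's best replies are R0→High, R1→Low, R2→High, R3→Med; Labs Inc.'s induced payoffs -2, -3, 0, -6; outcome (R2, High), payoffs (0, 5).
If Novax leads: Labs Inc.'s best replies are Low→R1, Med→R0, High→R3; Novax's induced payoffs 0, -6, 6; outcome (R3, High), payoffs (2, 6).
Labs Inc. gets 0 moving first and 2 moving second, so Labs Inc. prefers to move second.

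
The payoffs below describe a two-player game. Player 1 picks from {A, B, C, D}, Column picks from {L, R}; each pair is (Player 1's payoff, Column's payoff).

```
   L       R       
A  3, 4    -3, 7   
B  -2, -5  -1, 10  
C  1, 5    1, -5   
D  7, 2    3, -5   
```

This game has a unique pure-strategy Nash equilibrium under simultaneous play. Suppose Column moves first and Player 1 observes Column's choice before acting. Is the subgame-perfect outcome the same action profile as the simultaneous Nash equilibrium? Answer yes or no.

Backward induction with Column moving first.
- L: BR = D, leader payoff 2.
- R: BR = D, leader payoff -5.
Maximizing over 2, -5, Column chooses L. Subgame-perfect outcome: (D, L) with payoffs (7, 2).
For the simultaneous game, intersect best replies.
Player 1's best replies: L→D; R→D.
Column's best replies: A→R; B→R; C→L; D→L.
The unique mutual best reply is (D, L), giving (7, 2).
Sequential outcome (D, L) coincides with the Nash profile (D, L).

yes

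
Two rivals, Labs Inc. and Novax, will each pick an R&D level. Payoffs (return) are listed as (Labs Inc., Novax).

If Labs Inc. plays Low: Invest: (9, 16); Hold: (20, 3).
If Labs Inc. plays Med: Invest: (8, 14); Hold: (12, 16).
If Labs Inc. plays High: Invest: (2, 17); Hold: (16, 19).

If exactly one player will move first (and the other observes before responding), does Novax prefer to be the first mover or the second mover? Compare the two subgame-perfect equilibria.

If Labs Inc. leads: Novax's best replies are Low→Invest, Med→Hold, High→Hold; Labs Inc.'s induced payoffs 9, 12, 16; outcome (High, Hold), payoffs (16, 19).
If Novax leads: Labs Inc.'s best replies are Invest→Low, Hold→Low; Novax's induced payoffs 16, 3; outcome (Low, Invest), payoffs (9, 16).
Novax gets 16 moving first and 19 moving second, so Novax prefers to move second.

second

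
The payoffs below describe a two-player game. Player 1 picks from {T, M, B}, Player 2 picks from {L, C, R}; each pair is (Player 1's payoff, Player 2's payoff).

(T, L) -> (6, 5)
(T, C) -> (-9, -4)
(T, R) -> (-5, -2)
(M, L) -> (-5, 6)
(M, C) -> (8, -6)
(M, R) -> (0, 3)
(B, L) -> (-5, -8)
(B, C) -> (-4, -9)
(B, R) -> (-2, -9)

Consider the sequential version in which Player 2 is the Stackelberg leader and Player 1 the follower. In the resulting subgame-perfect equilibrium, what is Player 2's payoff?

Backward induction with Player 2 moving first.
- L → Player 1 plays T (best of 6, -5, -5); Player 2 gets 5.
- C → Player 1 plays M (best of -9, 8, -4); Player 2 gets -6.
- R → Player 1 plays M (best of -5, 0, -2); Player 2 gets 3.
Maximizing over 5, -6, 3, Player 2 chooses L. Subgame-perfect outcome: (T, L) with payoffs (6, 5).

5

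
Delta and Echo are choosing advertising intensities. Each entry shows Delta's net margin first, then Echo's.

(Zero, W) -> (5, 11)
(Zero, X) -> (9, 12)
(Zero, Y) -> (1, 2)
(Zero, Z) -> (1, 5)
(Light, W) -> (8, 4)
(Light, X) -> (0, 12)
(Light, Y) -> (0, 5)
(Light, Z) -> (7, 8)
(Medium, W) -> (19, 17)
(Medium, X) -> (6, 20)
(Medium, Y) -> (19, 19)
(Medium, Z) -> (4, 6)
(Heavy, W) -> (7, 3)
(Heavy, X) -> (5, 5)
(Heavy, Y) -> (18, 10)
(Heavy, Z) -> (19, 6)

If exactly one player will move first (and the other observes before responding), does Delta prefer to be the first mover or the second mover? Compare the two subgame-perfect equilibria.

second

If Delta leads: Echo's best replies are Zero→X, Light→X, Medium→X, Heavy→Y; Delta's induced payoffs 9, 0, 6, 18; outcome (Heavy, Y), payoffs (18, 10).
If Echo leads: Delta's best replies are W→Medium, X→Zero, Y→Medium, Z→Heavy; Echo's induced payoffs 17, 12, 19, 6; outcome (Medium, Y), payoffs (19, 19).
Delta gets 18 moving first and 19 moving second, so Delta prefers to move second.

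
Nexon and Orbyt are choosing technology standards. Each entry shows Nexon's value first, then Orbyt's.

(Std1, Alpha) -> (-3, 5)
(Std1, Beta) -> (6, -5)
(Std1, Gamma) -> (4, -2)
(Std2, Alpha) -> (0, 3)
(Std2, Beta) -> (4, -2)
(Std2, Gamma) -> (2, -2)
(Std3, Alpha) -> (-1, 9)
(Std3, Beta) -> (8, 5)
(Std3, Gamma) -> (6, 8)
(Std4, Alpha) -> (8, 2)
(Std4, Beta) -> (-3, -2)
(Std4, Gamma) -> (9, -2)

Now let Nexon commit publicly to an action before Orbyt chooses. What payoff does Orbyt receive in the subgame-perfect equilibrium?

Backward induction with Nexon moving first.
- Std1: Orbyt compares 5, -5, -2 and picks Alpha; Nexon would get -3.
- Std2: Orbyt compares 3, -2, -2 and picks Alpha; Nexon would get 0.
- Std3: Orbyt compares 9, 5, 8 and picks Alpha; Nexon would get -1.
- Std4: Orbyt compares 2, -2, -2 and picks Alpha; Nexon would get 8.
Maximizing over -3, 0, -1, 8, Nexon chooses Std4. Subgame-perfect outcome: (Std4, Alpha) with payoffs (8, 2).

2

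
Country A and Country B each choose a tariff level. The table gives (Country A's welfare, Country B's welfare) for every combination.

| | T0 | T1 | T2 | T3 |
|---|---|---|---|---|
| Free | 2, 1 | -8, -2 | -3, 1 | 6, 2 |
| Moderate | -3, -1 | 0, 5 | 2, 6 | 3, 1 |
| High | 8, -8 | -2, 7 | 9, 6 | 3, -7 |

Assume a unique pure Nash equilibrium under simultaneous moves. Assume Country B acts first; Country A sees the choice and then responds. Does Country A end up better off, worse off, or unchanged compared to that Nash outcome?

better off

Country A best-responds to each possible Country B move:
- T0: BR = High, leader payoff -8.
- T1: BR = Moderate, leader payoff 5.
- T2: BR = High, leader payoff 6.
- T3: BR = Free, leader payoff 2.
Maximizing over -8, 5, 6, 2, Country B chooses T2. Subgame-perfect outcome: (High, T2) with payoffs (9, 6).
Under simultaneous play:
Country A's best replies: T0→High; T1→Moderate; T2→High; T3→Free.
Country B's best replies: Free→T3; Moderate→T2; High→T1.
The unique mutual best reply is (Free, T3), giving (6, 2).
Country A earns 9 sequentially versus 6 at the Nash outcome: better off.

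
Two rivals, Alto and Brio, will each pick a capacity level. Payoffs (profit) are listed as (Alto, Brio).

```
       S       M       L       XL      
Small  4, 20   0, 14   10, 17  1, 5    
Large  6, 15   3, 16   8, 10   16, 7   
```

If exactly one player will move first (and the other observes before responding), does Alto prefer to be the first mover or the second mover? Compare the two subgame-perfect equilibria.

second

If Alto leads: Brio's best replies are Small→S, Large→M; Alto's induced payoffs 4, 3; outcome (Small, S), payoffs (4, 20).
If Brio leads: Alto's best replies are S→Large, M→Large, L→Small, XL→Large; Brio's induced payoffs 15, 16, 17, 7; outcome (Small, L), payoffs (10, 17).
Alto gets 4 moving first and 10 moving second, so Alto prefers to move second.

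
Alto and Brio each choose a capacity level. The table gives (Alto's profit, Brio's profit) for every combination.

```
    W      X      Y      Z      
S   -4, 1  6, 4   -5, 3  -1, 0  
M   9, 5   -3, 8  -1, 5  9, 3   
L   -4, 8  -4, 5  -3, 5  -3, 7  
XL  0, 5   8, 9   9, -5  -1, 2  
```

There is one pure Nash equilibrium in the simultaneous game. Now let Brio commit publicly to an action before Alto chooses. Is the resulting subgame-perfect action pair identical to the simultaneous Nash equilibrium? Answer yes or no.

yes

Solve by backward induction (Brio leads).
- W: Alto compares -4, 9, -4, 0 and picks M; Brio would get 5.
- X: Alto compares 6, -3, -4, 8 and picks XL; Brio would get 9.
- Y: Alto compares -5, -1, -3, 9 and picks XL; Brio would get -5.
- Z: Alto compares -1, 9, -3, -1 and picks M; Brio would get 3.
Among 5, 9, -5, 3, the best is 9 at X. Subgame-perfect outcome: (XL, X) with payoffs (8, 9).
Now find the simultaneous Nash equilibrium.
Alto's best replies: W→M; X→XL; Y→XL; Z→M.
Brio's best replies: S→X; M→X; L→W; XL→X.
The unique mutual best reply is (XL, X), giving (8, 9).
Sequential outcome (XL, X) coincides with the Nash profile (XL, X).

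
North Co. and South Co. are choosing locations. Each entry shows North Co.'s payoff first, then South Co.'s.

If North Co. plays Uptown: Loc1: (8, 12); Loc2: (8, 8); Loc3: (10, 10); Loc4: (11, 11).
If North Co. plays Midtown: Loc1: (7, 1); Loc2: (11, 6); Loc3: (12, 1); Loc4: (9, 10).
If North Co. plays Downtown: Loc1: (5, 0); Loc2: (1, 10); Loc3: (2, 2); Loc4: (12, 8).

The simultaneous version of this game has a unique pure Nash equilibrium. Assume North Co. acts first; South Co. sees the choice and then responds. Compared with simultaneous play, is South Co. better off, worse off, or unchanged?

worse off

Work backward from South Co.'s decision.
- Uptown: South Co. compares 12, 8, 10, 11 and picks Loc1; North Co. would get 8.
- Midtown: South Co. compares 1, 6, 1, 10 and picks Loc4; North Co. would get 9.
- Downtown: South Co. compares 0, 10, 2, 8 and picks Loc2; North Co. would get 1.
Maximizing over 8, 9, 1, North Co. chooses Midtown. Subgame-perfect outcome: (Midtown, Loc4) with payoffs (9, 10).
For the simultaneous game, intersect best replies.
North Co.'s best replies: Loc1→Uptown; Loc2→Midtown; Loc3→Midtown; Loc4→Downtown.
South Co.'s best replies: Uptown→Loc1; Midtown→Loc4; Downtown→Loc2.
Only (Uptown, Loc1) has each player best-responding; Nash payoffs (8, 12).
South Co. earns 10 sequentially versus 12 at the Nash outcome: worse off.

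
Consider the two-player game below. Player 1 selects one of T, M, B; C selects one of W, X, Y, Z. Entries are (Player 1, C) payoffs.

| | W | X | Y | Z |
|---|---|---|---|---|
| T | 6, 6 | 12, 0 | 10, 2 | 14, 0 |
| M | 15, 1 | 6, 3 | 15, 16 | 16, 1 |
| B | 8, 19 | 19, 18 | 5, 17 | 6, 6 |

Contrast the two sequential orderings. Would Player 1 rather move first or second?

second

If Player 1 leads: C's best replies are T→W, M→Y, B→W; Player 1's induced payoffs 6, 15, 8; outcome (M, Y), payoffs (15, 16).
If C leads: Player 1's best replies are W→M, X→B, Y→M, Z→M; C's induced payoffs 1, 18, 16, 1; outcome (B, X), payoffs (19, 18).
Player 1 gets 15 moving first and 19 moving second, so Player 1 prefers to move second.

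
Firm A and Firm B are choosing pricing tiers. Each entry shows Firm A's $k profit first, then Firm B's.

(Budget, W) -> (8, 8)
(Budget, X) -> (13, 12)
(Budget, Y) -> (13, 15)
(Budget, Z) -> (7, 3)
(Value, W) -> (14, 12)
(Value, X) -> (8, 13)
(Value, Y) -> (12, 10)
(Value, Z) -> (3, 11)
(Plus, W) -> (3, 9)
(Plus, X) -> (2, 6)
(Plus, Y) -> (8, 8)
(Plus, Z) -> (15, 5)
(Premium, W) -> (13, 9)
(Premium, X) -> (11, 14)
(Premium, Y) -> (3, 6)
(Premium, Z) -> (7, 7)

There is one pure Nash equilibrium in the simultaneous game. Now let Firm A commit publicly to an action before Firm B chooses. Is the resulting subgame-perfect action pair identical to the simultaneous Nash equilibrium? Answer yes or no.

yes

Solve by backward induction (Firm A leads).
- Budget: BR = Y, leader payoff 13.
- Value: BR = X, leader payoff 8.
- Plus: BR = W, leader payoff 3.
- Premium: BR = X, leader payoff 11.
Maximizing over 13, 8, 3, 11, Firm A chooses Budget. Subgame-perfect outcome: (Budget, Y) with payoffs (13, 15).
Now find the simultaneous Nash equilibrium.
Firm A's best replies: W→Value; X→Budget; Y→Budget; Z→Plus.
Firm B's best replies: Budget→Y; Value→X; Plus→W; Premium→X.
Only (Budget, Y) has each player best-responding; Nash payoffs (13, 15).
Sequential outcome (Budget, Y) coincides with the Nash profile (Budget, Y).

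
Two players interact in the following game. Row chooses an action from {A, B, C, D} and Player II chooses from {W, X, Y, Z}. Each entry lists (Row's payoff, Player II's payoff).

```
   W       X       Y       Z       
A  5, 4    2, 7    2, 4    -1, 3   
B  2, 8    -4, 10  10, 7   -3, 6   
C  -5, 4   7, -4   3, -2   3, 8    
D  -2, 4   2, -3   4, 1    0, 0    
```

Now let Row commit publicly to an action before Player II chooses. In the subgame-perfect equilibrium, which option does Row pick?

Backward induction with Row moving first.
- A: Player II compares 4, 7, 4, 3 and picks X; Row would get 2.
- B: Player II compares 8, 10, 7, 6 and picks X; Row would get -4.
- C: Player II compares 4, -4, -2, 8 and picks Z; Row would get 3.
- D: Player II compares 4, -3, 1, 0 and picks W; Row would get -2.
Maximizing over 2, -4, 3, -2, Row chooses C. Subgame-perfect outcome: (C, Z) with payoffs (3, 8).

C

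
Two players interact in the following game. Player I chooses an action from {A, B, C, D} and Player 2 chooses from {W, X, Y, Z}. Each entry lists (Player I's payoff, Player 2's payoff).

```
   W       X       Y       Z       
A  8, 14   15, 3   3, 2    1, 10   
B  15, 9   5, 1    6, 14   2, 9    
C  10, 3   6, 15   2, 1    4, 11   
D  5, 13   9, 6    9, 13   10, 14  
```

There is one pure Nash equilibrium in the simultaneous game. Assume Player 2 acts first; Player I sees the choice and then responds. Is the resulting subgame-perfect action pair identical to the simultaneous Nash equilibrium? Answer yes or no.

yes

Backward induction with Player 2 moving first.
- W → Player I plays B (best of 8, 15, 10, 5); Player 2 gets 9.
- X → Player I plays A (best of 15, 5, 6, 9); Player 2 gets 3.
- Y → Player I plays D (best of 3, 6, 2, 9); Player 2 gets 13.
- Z → Player I plays D (best of 1, 2, 4, 10); Player 2 gets 14.
Among 9, 3, 13, 14, the best is 14 at Z. Subgame-perfect outcome: (D, Z) with payoffs (10, 14).
Now find the simultaneous Nash equilibrium.
Player I's best replies: W→B; X→A; Y→D; Z→D.
Player 2's best replies: A→W; B→Y; C→X; D→Z.
Only (D, Z) has each player best-responding; Nash payoffs (10, 14).
Sequential outcome (D, Z) coincides with the Nash profile (D, Z).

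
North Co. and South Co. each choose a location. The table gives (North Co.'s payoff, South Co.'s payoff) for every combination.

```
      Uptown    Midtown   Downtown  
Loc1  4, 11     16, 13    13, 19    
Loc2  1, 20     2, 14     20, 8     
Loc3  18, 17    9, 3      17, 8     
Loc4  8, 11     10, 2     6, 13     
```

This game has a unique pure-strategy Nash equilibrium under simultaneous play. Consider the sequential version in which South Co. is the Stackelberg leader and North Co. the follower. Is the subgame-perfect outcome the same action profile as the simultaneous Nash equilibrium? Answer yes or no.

Backward induction with South Co. moving first.
- Uptown: North Co. compares 4, 1, 18, 8 and picks Loc3; South Co. would get 17.
- Midtown: North Co. compares 16, 2, 9, 10 and picks Loc1; South Co. would get 13.
- Downtown: North Co. compares 13, 20, 17, 6 and picks Loc2; South Co. would get 8.
Maximizing over 17, 13, 8, South Co. chooses Uptown. Subgame-perfect outcome: (Loc3, Uptown) with payoffs (18, 17).
For the simultaneous game, intersect best replies.
North Co.'s best replies: Uptown→Loc3; Midtown→Loc1; Downtown→Loc2.
South Co.'s best replies: Loc1→Downtown; Loc2→Uptown; Loc3→Uptown; Loc4→Downtown.
The unique mutual best reply is (Loc3, Uptown), giving (18, 17).
Sequential outcome (Loc3, Uptown) coincides with the Nash profile (Loc3, Uptown).

yes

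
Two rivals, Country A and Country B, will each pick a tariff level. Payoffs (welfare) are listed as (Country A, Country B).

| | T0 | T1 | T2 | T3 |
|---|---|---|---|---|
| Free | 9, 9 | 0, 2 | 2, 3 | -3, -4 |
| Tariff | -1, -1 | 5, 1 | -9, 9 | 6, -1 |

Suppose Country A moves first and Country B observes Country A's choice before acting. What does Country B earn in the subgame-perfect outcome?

Work backward from Country B's decision.
- Free → Country B plays T0 (best of 9, 2, 3, -4); Country A gets 9.
- Tariff → Country B plays T2 (best of -1, 1, 9, -1); Country A gets -9.
Among 9, -9, the best is 9 at Free. Subgame-perfect outcome: (Free, T0) with payoffs (9, 9).

9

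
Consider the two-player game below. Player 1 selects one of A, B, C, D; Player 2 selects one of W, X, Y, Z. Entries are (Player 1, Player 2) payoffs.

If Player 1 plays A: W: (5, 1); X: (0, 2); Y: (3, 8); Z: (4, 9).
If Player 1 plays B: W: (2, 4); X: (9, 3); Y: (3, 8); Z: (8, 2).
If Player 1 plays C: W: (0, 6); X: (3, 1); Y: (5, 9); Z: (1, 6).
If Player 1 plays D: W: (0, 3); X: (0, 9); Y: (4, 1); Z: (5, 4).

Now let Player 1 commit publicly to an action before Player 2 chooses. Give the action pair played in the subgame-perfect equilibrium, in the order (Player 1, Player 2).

(C, Y)

Player 2 best-responds to each possible Player 1 move:
- A → Player 2 plays Z (best of 1, 2, 8, 9); Player 1 gets 4.
- B → Player 2 plays Y (best of 4, 3, 8, 2); Player 1 gets 3.
- C → Player 2 plays Y (best of 6, 1, 9, 6); Player 1 gets 5.
- D → Player 2 plays X (best of 3, 9, 1, 4); Player 1 gets 0.
Among 4, 3, 5, 0, the best is 5 at C. Subgame-perfect outcome: (C, Y) with payoffs (5, 9).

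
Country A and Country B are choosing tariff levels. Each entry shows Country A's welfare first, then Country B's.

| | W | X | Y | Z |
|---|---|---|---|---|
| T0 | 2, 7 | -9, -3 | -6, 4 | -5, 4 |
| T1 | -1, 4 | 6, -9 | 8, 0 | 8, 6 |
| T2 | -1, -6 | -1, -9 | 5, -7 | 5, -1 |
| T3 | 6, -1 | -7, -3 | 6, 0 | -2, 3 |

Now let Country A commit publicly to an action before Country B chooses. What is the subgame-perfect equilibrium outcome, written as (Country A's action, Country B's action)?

(T1, Z)

Backward induction with Country A moving first.
- T0 → Country B plays W (best of 7, -3, 4, 4); Country A gets 2.
- T1 → Country B plays Z (best of 4, -9, 0, 6); Country A gets 8.
- T2 → Country B plays Z (best of -6, -9, -7, -1); Country A gets 5.
- T3 → Country B plays Z (best of -1, -3, 0, 3); Country A gets -2.
Among 2, 8, 5, -2, the best is 8 at T1. Subgame-perfect outcome: (T1, Z) with payoffs (8, 6).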